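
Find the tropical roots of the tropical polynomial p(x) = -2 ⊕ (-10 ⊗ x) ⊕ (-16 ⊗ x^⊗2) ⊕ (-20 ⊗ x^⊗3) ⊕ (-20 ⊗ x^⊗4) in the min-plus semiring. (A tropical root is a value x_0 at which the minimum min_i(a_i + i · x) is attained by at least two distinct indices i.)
Roots: {0, 4, 6, 8}

Each tropical root is a break point of the lower envelope of the lines y = a_i + i · x (there are 5 lines, with slopes 0, 1, ..., 4). Only the lines that attain the minimum somewhere contribute to roots; other lines are dominated. Here the surviving (envelope) indices are i = 4, i = 3, i = 2, i = 1, i = 0.
Intersections between consecutive envelope lines give the roots: for adjacent envelope indices i < j the intersection is x = (a_i − a_j) / (j − i). Reading off the sorted break points: {0, 4, 6, 8}.
Verification: at each break x_0, at least two indices attain the minimum of min_i(a_i + i · x_0).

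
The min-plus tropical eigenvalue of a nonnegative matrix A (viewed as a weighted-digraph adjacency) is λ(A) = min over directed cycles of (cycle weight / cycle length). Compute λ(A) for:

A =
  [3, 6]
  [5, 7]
λ(A) = 3

Enumerate directed cycles and compute their means (weight / length). Sample:
  cycle 0 → 0: weight = 3, length = 1, mean = 3/1 ≈ 3.000
  cycle 1 → 1: weight = 7, length = 1, mean = 7/1 ≈ 7.000
  cycle 0 → 1 → 0: weight = 11, length = 2, mean = 11/2 ≈ 5.500
  cycle 1 → 0 → 1: weight = 11, length = 2, mean = 11/2 ≈ 5.500
Minimum mean = 3.000, attained e.g. along the cycle 0 → 0 with weight 3 and length 1. So λ(A) = 3/1 = 3.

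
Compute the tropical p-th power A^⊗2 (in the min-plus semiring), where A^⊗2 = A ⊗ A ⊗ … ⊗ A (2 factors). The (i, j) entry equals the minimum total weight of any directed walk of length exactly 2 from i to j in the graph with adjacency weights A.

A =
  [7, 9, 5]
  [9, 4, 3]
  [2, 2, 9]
A^⊗2 =
  [7, 7, 12]
  [5, 5, 7]
  [9, 6, 5]

Each entry (A^⊗2)_ij equals the minimum over all length-2 walks i = v_0 → v_1 → … → v_2 = j of Σ_t A[v_t][v_{t+1}]. For example, for (i, j) = (0, 2) we minimise over 3 possible intermediate vertex sequences; the minimum is 12, attained along the walk 0 → 0 → 2.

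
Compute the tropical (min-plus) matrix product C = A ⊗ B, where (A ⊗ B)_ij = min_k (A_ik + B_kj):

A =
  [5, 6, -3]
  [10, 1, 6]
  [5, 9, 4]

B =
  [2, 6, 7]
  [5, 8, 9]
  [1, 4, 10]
A ⊗ B =
  [-2, 1, 7]
  [6, 9, 10]
  [5, 8, 12]

Apply the min-plus product entry-by-entry:
  C[0][0] = min over k of (A[0][0] + B[0][0] = 5 + 2 = 7, A[0][1] + B[1][0] = 6 + 5 = 11, A[0][2] + B[2][0] = -3 + 1 = -2) = -2 (attained at k = 2)
  C[0][1] = min over k of (A[0][0] + B[0][1] = 5 + 6 = 11, A[0][1] + B[1][1] = 6 + 8 = 14, A[0][2] + B[2][1] = -3 + 4 = 1) = 1 (attained at k = 2)
  C[0][2] = min over k of (A[0][0] + B[0][2] = 5 + 7 = 12, A[0][1] + B[1][2] = 6 + 9 = 15, A[0][2] + B[2][2] = -3 + 10 = 7) = 7 (attained at k = 2)
  C[1][0] = min over k of (A[1][0] + B[0][0] = 10 + 2 = 12, A[1][1] + B[1][0] = 1 + 5 = 6, A[1][2] + B[2][0] = 6 + 1 = 7) = 6 (attained at k = 1)
  C[1][1] = min over k of (A[1][0] + B[0][1] = 10 + 6 = 16, A[1][1] + B[1][1] = 1 + 8 = 9, A[1][2] + B[2][1] = 6 + 4 = 10) = 9 (attained at k = 1)
  C[1][2] = min over k of (A[1][0] + B[0][2] = 10 + 7 = 17, A[1][1] + B[1][2] = 1 + 9 = 10, A[1][2] + B[2][2] = 6 + 10 = 16) = 10 (attained at k = 1)
  C[2][0] = min over k of (A[2][0] + B[0][0] = 5 + 2 = 7, A[2][1] + B[1][0] = 9 + 5 = 14, A[2][2] + B[2][0] = 4 + 1 = 5) = 5 (attained at k = 2)
  C[2][1] = min over k of (A[2][0] + B[0][1] = 5 + 6 = 11, A[2][1] + B[1][1] = 9 + 8 = 17, A[2][2] + B[2][1] = 4 + 4 = 8) = 8 (attained at k = 2)
  C[2][2] = min over k of (A[2][0] + B[0][2] = 5 + 7 = 12, A[2][1] + B[1][2] = 9 + 9 = 18, A[2][2] + B[2][2] = 4 + 10 = 14) = 12 (attained at k = 0)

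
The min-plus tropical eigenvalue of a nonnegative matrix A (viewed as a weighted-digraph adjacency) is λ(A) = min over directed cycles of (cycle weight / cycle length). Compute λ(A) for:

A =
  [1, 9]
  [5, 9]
λ(A) = 1

Enumerate directed cycles and compute their means (weight / length). Sample:
  cycle 0 → 0: weight = 1, length = 1, mean = 1/1 ≈ 1.000
  cycle 1 → 1: weight = 9, length = 1, mean = 9/1 ≈ 9.000
  cycle 0 → 1 → 0: weight = 14, length = 2, mean = 14/2 ≈ 7.000
  cycle 1 → 0 → 1: weight = 14, length = 2, mean = 14/2 ≈ 7.000
Minimum mean = 1.000, attained e.g. along the cycle 0 → 0 with weight 1 and length 1. So λ(A) = 1/1 = 1.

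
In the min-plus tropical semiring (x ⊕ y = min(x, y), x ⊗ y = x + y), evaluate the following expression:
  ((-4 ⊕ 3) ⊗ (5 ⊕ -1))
((-4 ⊕ 3) ⊗ (5 ⊕ -1)) = -5

Expand innermost to outermost. Recall ⊕ takes the minimum of its arguments and ⊗ takes their sum. Working out the expression ((-4 ⊕ 3) ⊗ (5 ⊕ -1)) gives -5.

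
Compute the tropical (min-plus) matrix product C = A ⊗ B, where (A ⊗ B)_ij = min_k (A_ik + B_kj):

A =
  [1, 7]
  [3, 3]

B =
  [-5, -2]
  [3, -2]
A ⊗ B =
  [-4, -1]
  [-2, 1]

Apply the min-plus product entry-by-entry:
  C[0][0] = min over k of (A[0][0] + B[0][0] = 1 + -5 = -4, A[0][1] + B[1][0] = 7 + 3 = 10) = -4 (attained at k = 0)
  C[0][1] = min over k of (A[0][0] + B[0][1] = 1 + -2 = -1, A[0][1] + B[1][1] = 7 + -2 = 5) = -1 (attained at k = 0)
  C[1][0] = min over k of (A[1][0] + B[0][0] = 3 + -5 = -2, A[1][1] + B[1][0] = 3 + 3 = 6) = -2 (attained at k = 0)
  C[1][1] = min over k of (A[1][0] + B[0][1] = 3 + -2 = 1, A[1][1] + B[1][1] = 3 + -2 = 1) = 1 (attained at k = 0)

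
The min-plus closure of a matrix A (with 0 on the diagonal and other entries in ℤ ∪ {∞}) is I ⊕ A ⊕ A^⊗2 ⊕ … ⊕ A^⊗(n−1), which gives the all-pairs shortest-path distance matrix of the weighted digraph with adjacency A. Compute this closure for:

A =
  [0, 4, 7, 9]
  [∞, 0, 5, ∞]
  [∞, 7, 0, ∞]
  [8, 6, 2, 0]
Closure =
  [0, 4, 7, 9]
  [∞, 0, 5, ∞]
  [∞, 7, 0, ∞]
  [8, 6, 2, 0]

This is the Floyd-Warshall all-pairs shortest-path computation. For each intermediate vertex k = 0, 1, …, 3, update dist[i][j] ← min(dist[i][j], dist[i][k] + dist[k][j]). The final matrix gives, for each (i, j), the minimum total weight of any directed path from i to j (possibly empty when i = j).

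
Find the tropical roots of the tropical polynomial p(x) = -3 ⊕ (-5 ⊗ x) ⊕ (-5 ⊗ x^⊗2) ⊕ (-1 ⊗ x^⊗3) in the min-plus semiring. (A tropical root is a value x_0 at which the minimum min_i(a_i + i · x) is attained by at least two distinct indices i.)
Roots: {-4, 0, 2}

Each tropical root is a break point of the lower envelope of the lines y = a_i + i · x (there are 4 lines, with slopes 0, 1, ..., 3). Only the lines that attain the minimum somewhere contribute to roots; other lines are dominated. Here the surviving (envelope) indices are i = 3, i = 2, i = 1, i = 0.
Intersections between consecutive envelope lines give the roots: for adjacent envelope indices i < j the intersection is x = (a_i − a_j) / (j − i). Reading off the sorted break points: {-4, 0, 2}.
Verification: at each break x_0, at least two indices attain the minimum of min_i(a_i + i · x_0).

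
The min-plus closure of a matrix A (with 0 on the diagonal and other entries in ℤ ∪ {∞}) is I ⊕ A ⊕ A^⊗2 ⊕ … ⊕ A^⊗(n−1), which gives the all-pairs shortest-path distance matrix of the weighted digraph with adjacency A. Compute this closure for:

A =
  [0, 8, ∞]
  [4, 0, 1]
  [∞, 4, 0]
Closure =
  [0, 8, 9]
  [4, 0, 1]
  [8, 4, 0]

This is the Floyd-Warshall all-pairs shortest-path computation. For each intermediate vertex k = 0, 1, …, 2, update dist[i][j] ← min(dist[i][j], dist[i][k] + dist[k][j]). The final matrix gives, for each (i, j), the minimum total weight of any directed path from i to j (possibly empty when i = j).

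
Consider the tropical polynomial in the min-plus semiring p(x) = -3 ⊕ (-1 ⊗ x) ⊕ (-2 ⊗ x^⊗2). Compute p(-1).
p(-1) = -4

A tropical monomial a ⊗ x^⊗i evaluates to a + i · x. Evaluating each term at x = -1:
  Term 0 contributes -3 + 0 · -1 = -3
  Term 1 contributes -1 + 1 · -1 = -2
  Term 2 contributes -2 + 2 · -1 = -4
p(-1) = ⊕ of these = min[-3, -2, -4] = -4.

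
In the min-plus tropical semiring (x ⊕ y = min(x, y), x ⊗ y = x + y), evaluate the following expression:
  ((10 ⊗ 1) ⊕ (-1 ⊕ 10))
((10 ⊗ 1) ⊕ (-1 ⊕ 10)) = -1

Expand innermost to outermost. Recall ⊕ takes the minimum of its arguments and ⊗ takes their sum. Working out the expression ((10 ⊗ 1) ⊕ (-1 ⊕ 10)) gives -1.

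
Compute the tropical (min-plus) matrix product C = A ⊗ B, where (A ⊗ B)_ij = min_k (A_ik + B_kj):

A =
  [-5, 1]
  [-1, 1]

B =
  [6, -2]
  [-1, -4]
A ⊗ B =
  [0, -7]
  [0, -3]

Apply the min-plus product entry-by-entry:
  C[0][0] = min over k of (A[0][0] + B[0][0] = -5 + 6 = 1, A[0][1] + B[1][0] = 1 + -1 = 0) = 0 (attained at k = 1)
  C[0][1] = min over k of (A[0][0] + B[0][1] = -5 + -2 = -7, A[0][1] + B[1][1] = 1 + -4 = -3) = -7 (attained at k = 0)
  C[1][0] = min over k of (A[1][0] + B[0][0] = -1 + 6 = 5, A[1][1] + B[1][0] = 1 + -1 = 0) = 0 (attained at k = 1)
  C[1][1] = min over k of (A[1][0] + B[0][1] = -1 + -2 = -3, A[1][1] + B[1][1] = 1 + -4 = -3) = -3 (attained at k = 0)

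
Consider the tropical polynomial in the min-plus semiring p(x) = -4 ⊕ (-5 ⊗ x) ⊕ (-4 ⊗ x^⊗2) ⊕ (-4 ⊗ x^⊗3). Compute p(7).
p(7) = -4

A tropical monomial a ⊗ x^⊗i evaluates to a + i · x. Evaluating each term at x = 7:
  Term 0 contributes -4 + 0 · 7 = -4
  Term 1 contributes -5 + 1 · 7 = 2
  Term 2 contributes -4 + 2 · 7 = 10
  Term 3 contributes -4 + 3 · 7 = 17
p(7) = ⊕ of these = min[-4, 2, 10, 17] = -4.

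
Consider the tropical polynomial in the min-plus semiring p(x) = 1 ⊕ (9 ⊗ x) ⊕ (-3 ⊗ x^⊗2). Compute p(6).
p(6) = 1

A tropical monomial a ⊗ x^⊗i evaluates to a + i · x. Evaluating each term at x = 6:
  Term 0 contributes 1 + 0 · 6 = 1
  Term 1 contributes 9 + 1 · 6 = 15
  Term 2 contributes -3 + 2 · 6 = 9
p(6) = ⊕ of these = min[1, 15, 9] = 1.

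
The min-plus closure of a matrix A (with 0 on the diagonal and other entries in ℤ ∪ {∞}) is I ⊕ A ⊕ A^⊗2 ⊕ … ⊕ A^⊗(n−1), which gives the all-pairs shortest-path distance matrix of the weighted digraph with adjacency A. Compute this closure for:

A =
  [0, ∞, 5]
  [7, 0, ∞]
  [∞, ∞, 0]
Closure =
  [0, ∞, 5]
  [7, 0, 12]
  [∞, ∞, 0]

This is the Floyd-Warshall all-pairs shortest-path computation. For each intermediate vertex k = 0, 1, …, 2, update dist[i][j] ← min(dist[i][j], dist[i][k] + dist[k][j]). The final matrix gives, for each (i, j), the minimum total weight of any directed path from i to j (possibly empty when i = j).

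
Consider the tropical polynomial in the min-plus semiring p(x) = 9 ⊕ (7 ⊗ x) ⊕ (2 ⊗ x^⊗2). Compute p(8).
p(8) = 9

A tropical monomial a ⊗ x^⊗i evaluates to a + i · x. Evaluating each term at x = 8:
  Term 0 contributes 9 + 0 · 8 = 9
  Term 1 contributes 7 + 1 · 8 = 15
  Term 2 contributes 2 + 2 · 8 = 18
p(8) = ⊕ of these = min[9, 15, 18] = 9.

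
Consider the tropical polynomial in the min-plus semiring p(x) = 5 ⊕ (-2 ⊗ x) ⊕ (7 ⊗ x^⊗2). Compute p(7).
p(7) = 5

A tropical monomial a ⊗ x^⊗i evaluates to a + i · x. Evaluating each term at x = 7:
  Term 0 contributes 5 + 0 · 7 = 5
  Term 1 contributes -2 + 1 · 7 = 5
  Term 2 contributes 7 + 2 · 7 = 21
p(7) = ⊕ of these = min[5, 5, 21] = 5.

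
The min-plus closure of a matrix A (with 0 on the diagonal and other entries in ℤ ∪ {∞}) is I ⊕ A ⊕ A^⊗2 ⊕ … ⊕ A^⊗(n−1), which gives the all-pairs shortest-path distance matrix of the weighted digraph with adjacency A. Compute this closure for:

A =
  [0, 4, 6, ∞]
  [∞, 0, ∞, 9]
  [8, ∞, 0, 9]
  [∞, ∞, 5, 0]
Closure =
  [0, 4, 6, 13]
  [22, 0, 14, 9]
  [8, 12, 0, 9]
  [13, 17, 5, 0]

This is the Floyd-Warshall all-pairs shortest-path computation. For each intermediate vertex k = 0, 1, …, 3, update dist[i][j] ← min(dist[i][j], dist[i][k] + dist[k][j]). The final matrix gives, for each (i, j), the minimum total weight of any directed path from i to j (possibly empty when i = j).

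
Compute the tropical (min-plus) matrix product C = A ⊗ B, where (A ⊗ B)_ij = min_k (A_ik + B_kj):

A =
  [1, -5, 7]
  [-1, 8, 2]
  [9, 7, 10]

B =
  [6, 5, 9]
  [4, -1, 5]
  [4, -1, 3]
A ⊗ B =
  [-1, -6, 0]
  [5, 1, 5]
  [11, 6, 12]

Apply the min-plus product entry-by-entry:
  C[0][0] = min over k of (A[0][0] + B[0][0] = 1 + 6 = 7, A[0][1] + B[1][0] = -5 + 4 = -1, A[0][2] + B[2][0] = 7 + 4 = 11) = -1 (attained at k = 1)
  C[0][1] = min over k of (A[0][0] + B[0][1] = 1 + 5 = 6, A[0][1] + B[1][1] = -5 + -1 = -6, A[0][2] + B[2][1] = 7 + -1 = 6) = -6 (attained at k = 1)
  C[0][2] = min over k of (A[0][0] + B[0][2] = 1 + 9 = 10, A[0][1] + B[1][2] = -5 + 5 = 0, A[0][2] + B[2][2] = 7 + 3 = 10) = 0 (attained at k = 1)
  C[1][0] = min over k of (A[1][0] + B[0][0] = -1 + 6 = 5, A[1][1] + B[1][0] = 8 + 4 = 12, A[1][2] + B[2][0] = 2 + 4 = 6) = 5 (attained at k = 0)
  C[1][1] = min over k of (A[1][0] + B[0][1] = -1 + 5 = 4, A[1][1] + B[1][1] = 8 + -1 = 7, A[1][2] + B[2][1] = 2 + -1 = 1) = 1 (attained at k = 2)
  C[1][2] = min over k of (A[1][0] + B[0][2] = -1 + 9 = 8, A[1][1] + B[1][2] = 8 + 5 = 13, A[1][2] + B[2][2] = 2 + 3 = 5) = 5 (attained at k = 2)
  C[2][0] = min over k of (A[2][0] + B[0][0] = 9 + 6 = 15, A[2][1] + B[1][0] = 7 + 4 = 11, A[2][2] + B[2][0] = 10 + 4 = 14) = 11 (attained at k = 1)
  C[2][1] = min over k of (A[2][0] + B[0][1] = 9 + 5 = 14, A[2][1] + B[1][1] = 7 + -1 = 6, A[2][2] + B[2][1] = 10 + -1 = 9) = 6 (attained at k = 1)
  C[2][2] = min over k of (A[2][0] + B[0][2] = 9 + 9 = 18, A[2][1] + B[1][2] = 7 + 5 = 12, A[2][2] + B[2][2] = 10 + 3 = 13) = 12 (attained at k = 1)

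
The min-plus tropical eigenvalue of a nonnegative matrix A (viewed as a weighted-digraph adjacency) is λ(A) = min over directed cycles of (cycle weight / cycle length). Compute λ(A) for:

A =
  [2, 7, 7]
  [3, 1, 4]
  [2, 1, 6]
λ(A) = 1

Enumerate directed cycles and compute their means (weight / length). Sample:
  cycle 0 → 0: weight = 2, length = 1, mean = 2/1 ≈ 2.000
  cycle 1 → 1: weight = 1, length = 1, mean = 1/1 ≈ 1.000
  cycle 2 → 2: weight = 6, length = 1, mean = 6/1 ≈ 6.000
  cycle 0 → 1 → 0: weight = 10, length = 2, mean = 10/2 ≈ 5.000
  cycle 0 → 2 → 0: weight = 9, length = 2, mean = 9/2 ≈ 4.500
  cycle 1 → 0 → 1: weight = 10, length = 2, mean = 10/2 ≈ 5.000
Minimum mean = 1.000, attained e.g. along the cycle 1 → 1 with weight 1 and length 1. So λ(A) = 1/1 = 1.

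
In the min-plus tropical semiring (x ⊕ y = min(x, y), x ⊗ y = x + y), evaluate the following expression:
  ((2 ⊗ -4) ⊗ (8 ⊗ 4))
((2 ⊗ -4) ⊗ (8 ⊗ 4)) = 10

Expand innermost to outermost. Recall ⊕ takes the minimum of its arguments and ⊗ takes their sum. Working out the expression ((2 ⊗ -4) ⊗ (8 ⊗ 4)) gives 10.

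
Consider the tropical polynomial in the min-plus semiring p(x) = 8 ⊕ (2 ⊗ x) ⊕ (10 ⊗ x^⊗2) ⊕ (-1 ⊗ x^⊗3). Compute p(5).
p(5) = 7

A tropical monomial a ⊗ x^⊗i evaluates to a + i · x. Evaluating each term at x = 5:
  Term 0 contributes 8 + 0 · 5 = 8
  Term 1 contributes 2 + 1 · 5 = 7
  Term 2 contributes 10 + 2 · 5 = 20
  Term 3 contributes -1 + 3 · 5 = 14
p(5) = ⊕ of these = min[8, 7, 20, 14] = 7.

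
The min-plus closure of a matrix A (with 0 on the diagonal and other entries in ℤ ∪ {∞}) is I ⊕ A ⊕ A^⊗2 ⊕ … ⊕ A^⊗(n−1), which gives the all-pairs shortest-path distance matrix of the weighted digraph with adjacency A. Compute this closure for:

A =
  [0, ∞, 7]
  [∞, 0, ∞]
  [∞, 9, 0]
Closure =
  [0, 16, 7]
  [∞, 0, ∞]
  [∞, 9, 0]

This is the Floyd-Warshall all-pairs shortest-path computation. For each intermediate vertex k = 0, 1, …, 2, update dist[i][j] ← min(dist[i][j], dist[i][k] + dist[k][j]). The final matrix gives, for each (i, j), the minimum total weight of any directed path from i to j (possibly empty when i = j).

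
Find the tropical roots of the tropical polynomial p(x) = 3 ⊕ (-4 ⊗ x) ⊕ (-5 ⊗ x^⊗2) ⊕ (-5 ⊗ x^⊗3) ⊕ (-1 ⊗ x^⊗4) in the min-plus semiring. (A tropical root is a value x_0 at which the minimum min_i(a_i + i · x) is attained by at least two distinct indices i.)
Roots: {-4, 0, 1, 7}

Each tropical root is a break point of the lower envelope of the lines y = a_i + i · x (there are 5 lines, with slopes 0, 1, ..., 4). Only the lines that attain the minimum somewhere contribute to roots; other lines are dominated. Here the surviving (envelope) indices are i = 4, i = 3, i = 2, i = 1, i = 0.
Intersections between consecutive envelope lines give the roots: for adjacent envelope indices i < j the intersection is x = (a_i − a_j) / (j − i). Reading off the sorted break points: {-4, 0, 1, 7}.
Verification: at each break x_0, at least two indices attain the minimum of min_i(a_i + i · x_0).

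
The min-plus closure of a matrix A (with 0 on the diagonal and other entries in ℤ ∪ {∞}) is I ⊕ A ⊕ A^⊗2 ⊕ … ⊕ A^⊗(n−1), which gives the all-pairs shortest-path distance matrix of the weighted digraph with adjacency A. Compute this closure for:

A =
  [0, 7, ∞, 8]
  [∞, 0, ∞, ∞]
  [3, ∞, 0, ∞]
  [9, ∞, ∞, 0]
Closure =
  [0, 7, ∞, 8]
  [∞, 0, ∞, ∞]
  [3, 10, 0, 11]
  [9, 16, ∞, 0]

This is the Floyd-Warshall all-pairs shortest-path computation. For each intermediate vertex k = 0, 1, …, 3, update dist[i][j] ← min(dist[i][j], dist[i][k] + dist[k][j]). The final matrix gives, for each (i, j), the minimum total weight of any directed path from i to j (possibly empty when i = j).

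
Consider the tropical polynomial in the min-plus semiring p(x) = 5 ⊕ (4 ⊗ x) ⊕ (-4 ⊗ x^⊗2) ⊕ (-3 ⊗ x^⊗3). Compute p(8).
p(8) = 5

A tropical monomial a ⊗ x^⊗i evaluates to a + i · x. Evaluating each term at x = 8:
  Term 0 contributes 5 + 0 · 8 = 5
  Term 1 contributes 4 + 1 · 8 = 12
  Term 2 contributes -4 + 2 · 8 = 12
  Term 3 contributes -3 + 3 · 8 = 21
p(8) = ⊕ of these = min[5, 12, 12, 21] = 5.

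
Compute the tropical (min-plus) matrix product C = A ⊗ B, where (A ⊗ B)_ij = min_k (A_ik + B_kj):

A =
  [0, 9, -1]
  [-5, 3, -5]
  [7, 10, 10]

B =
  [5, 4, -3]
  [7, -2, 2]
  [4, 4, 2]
A ⊗ B =
  [3, 3, -3]
  [-1, -1, -8]
  [12, 8, 4]

Apply the min-plus product entry-by-entry:
  C[0][0] = min over k of (A[0][0] + B[0][0] = 0 + 5 = 5, A[0][1] + B[1][0] = 9 + 7 = 16, A[0][2] + B[2][0] = -1 + 4 = 3) = 3 (attained at k = 2)
  C[0][1] = min over k of (A[0][0] + B[0][1] = 0 + 4 = 4, A[0][1] + B[1][1] = 9 + -2 = 7, A[0][2] + B[2][1] = -1 + 4 = 3) = 3 (attained at k = 2)
  C[0][2] = min over k of (A[0][0] + B[0][2] = 0 + -3 = -3, A[0][1] + B[1][2] = 9 + 2 = 11, A[0][2] + B[2][2] = -1 + 2 = 1) = -3 (attained at k = 0)
  C[1][0] = min over k of (A[1][0] + B[0][0] = -5 + 5 = 0, A[1][1] + B[1][0] = 3 + 7 = 10, A[1][2] + B[2][0] = -5 + 4 = -1) = -1 (attained at k = 2)
  C[1][1] = min over k of (A[1][0] + B[0][1] = -5 + 4 = -1, A[1][1] + B[1][1] = 3 + -2 = 1, A[1][2] + B[2][1] = -5 + 4 = -1) = -1 (attained at k = 0)
  C[1][2] = min over k of (A[1][0] + B[0][2] = -5 + -3 = -8, A[1][1] + B[1][2] = 3 + 2 = 5, A[1][2] + B[2][2] = -5 + 2 = -3) = -8 (attained at k = 0)
  C[2][0] = min over k of (A[2][0] + B[0][0] = 7 + 5 = 12, A[2][1] + B[1][0] = 10 + 7 = 17, A[2][2] + B[2][0] = 10 + 4 = 14) = 12 (attained at k = 0)
  C[2][1] = min over k of (A[2][0] + B[0][1] = 7 + 4 = 11, A[2][1] + B[1][1] = 10 + -2 = 8, A[2][2] + B[2][1] = 10 + 4 = 14) = 8 (attained at k = 1)
  C[2][2] = min over k of (A[2][0] + B[0][2] = 7 + -3 = 4, A[2][1] + B[1][2] = 10 + 2 = 12, A[2][2] + B[2][2] = 10 + 2 = 12) = 4 (attained at k = 0)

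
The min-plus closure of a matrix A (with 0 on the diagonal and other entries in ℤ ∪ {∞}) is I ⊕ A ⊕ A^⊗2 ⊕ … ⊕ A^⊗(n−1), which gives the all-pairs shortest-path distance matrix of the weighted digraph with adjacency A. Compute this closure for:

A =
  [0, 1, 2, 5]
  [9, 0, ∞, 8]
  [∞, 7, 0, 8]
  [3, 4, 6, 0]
Closure =
  [0, 1, 2, 5]
  [9, 0, 11, 8]
  [11, 7, 0, 8]
  [3, 4, 5, 0]

This is the Floyd-Warshall all-pairs shortest-path computation. For each intermediate vertex k = 0, 1, …, 3, update dist[i][j] ← min(dist[i][j], dist[i][k] + dist[k][j]). The final matrix gives, for each (i, j), the minimum total weight of any directed path from i to j (possibly empty when i = j).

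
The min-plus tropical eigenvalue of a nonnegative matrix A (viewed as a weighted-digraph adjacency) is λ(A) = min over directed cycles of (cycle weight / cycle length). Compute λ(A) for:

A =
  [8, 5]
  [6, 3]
λ(A) = 3

Enumerate directed cycles and compute their means (weight / length). Sample:
  cycle 0 → 0: weight = 8, length = 1, mean = 8/1 ≈ 8.000
  cycle 1 → 1: weight = 3, length = 1, mean = 3/1 ≈ 3.000
  cycle 0 → 1 → 0: weight = 11, length = 2, mean = 11/2 ≈ 5.500
  cycle 1 → 0 → 1: weight = 11, length = 2, mean = 11/2 ≈ 5.500
Minimum mean = 3.000, attained e.g. along the cycle 1 → 1 with weight 3 and length 1. So λ(A) = 3/1 = 3.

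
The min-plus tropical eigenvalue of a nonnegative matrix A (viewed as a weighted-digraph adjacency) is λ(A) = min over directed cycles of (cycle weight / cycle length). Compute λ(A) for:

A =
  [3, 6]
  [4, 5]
λ(A) = 3

Enumerate directed cycles and compute their means (weight / length). Sample:
  cycle 0 → 0: weight = 3, length = 1, mean = 3/1 ≈ 3.000
  cycle 1 → 1: weight = 5, length = 1, mean = 5/1 ≈ 5.000
  cycle 0 → 1 → 0: weight = 10, length = 2, mean = 10/2 ≈ 5.000
  cycle 1 → 0 → 1: weight = 10, length = 2, mean = 10/2 ≈ 5.000
Minimum mean = 3.000, attained e.g. along the cycle 0 → 0 with weight 3 and length 1. So λ(A) = 3/1 = 3.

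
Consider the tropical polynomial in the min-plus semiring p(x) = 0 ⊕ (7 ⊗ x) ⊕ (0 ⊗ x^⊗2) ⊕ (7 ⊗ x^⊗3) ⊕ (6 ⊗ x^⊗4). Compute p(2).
p(2) = 0

A tropical monomial a ⊗ x^⊗i evaluates to a + i · x. Evaluating each term at x = 2:
  Term 0 contributes 0 + 0 · 2 = 0
  Term 1 contributes 7 + 1 · 2 = 9
  Term 2 contributes 0 + 2 · 2 = 4
  Term 3 contributes 7 + 3 · 2 = 13
  Term 4 contributes 6 + 4 · 2 = 14
p(2) = ⊕ of these = min[0, 9, 4, 13, 14] = 0.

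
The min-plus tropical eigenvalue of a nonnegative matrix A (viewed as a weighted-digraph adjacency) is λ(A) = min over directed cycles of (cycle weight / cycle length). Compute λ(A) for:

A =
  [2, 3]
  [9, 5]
λ(A) = 2

Enumerate directed cycles and compute their means (weight / length). Sample:
  cycle 0 → 0: weight = 2, length = 1, mean = 2/1 ≈ 2.000
  cycle 1 → 1: weight = 5, length = 1, mean = 5/1 ≈ 5.000
  cycle 0 → 1 → 0: weight = 12, length = 2, mean = 12/2 ≈ 6.000
  cycle 1 → 0 → 1: weight = 12, length = 2, mean = 12/2 ≈ 6.000
Minimum mean = 2.000, attained e.g. along the cycle 0 → 0 with weight 2 and length 1. So λ(A) = 2/1 = 2.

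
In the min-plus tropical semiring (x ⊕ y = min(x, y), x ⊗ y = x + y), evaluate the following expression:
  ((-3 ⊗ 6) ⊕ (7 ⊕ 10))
((-3 ⊗ 6) ⊕ (7 ⊕ 10)) = 3

Expand innermost to outermost. Recall ⊕ takes the minimum of its arguments and ⊗ takes their sum. Working out the expression ((-3 ⊗ 6) ⊕ (7 ⊕ 10)) gives 3.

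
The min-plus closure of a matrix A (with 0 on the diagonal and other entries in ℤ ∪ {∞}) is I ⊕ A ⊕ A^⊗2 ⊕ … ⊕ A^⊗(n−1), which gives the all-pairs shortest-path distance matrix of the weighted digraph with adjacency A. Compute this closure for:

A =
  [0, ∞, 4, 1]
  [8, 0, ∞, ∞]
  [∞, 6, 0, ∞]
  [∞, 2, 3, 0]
Closure =
  [0, 3, 4, 1]
  [8, 0, 12, 9]
  [14, 6, 0, 15]
  [10, 2, 3, 0]

This is the Floyd-Warshall all-pairs shortest-path computation. For each intermediate vertex k = 0, 1, …, 3, update dist[i][j] ← min(dist[i][j], dist[i][k] + dist[k][j]). The final matrix gives, for each (i, j), the minimum total weight of any directed path from i to j (possibly empty when i = j).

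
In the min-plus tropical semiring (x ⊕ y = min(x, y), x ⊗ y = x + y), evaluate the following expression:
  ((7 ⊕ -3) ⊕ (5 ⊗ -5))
((7 ⊕ -3) ⊕ (5 ⊗ -5)) = -3

Expand innermost to outermost. Recall ⊕ takes the minimum of its arguments and ⊗ takes their sum. Working out the expression ((7 ⊕ -3) ⊕ (5 ⊗ -5)) gives -3.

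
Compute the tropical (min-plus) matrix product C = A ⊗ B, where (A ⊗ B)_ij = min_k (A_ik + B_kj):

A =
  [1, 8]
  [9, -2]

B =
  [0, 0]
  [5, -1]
A ⊗ B =
  [1, 1]
  [3, -3]

Apply the min-plus product entry-by-entry:
  C[0][0] = min over k of (A[0][0] + B[0][0] = 1 + 0 = 1, A[0][1] + B[1][0] = 8 + 5 = 13) = 1 (attained at k = 0)
  C[0][1] = min over k of (A[0][0] + B[0][1] = 1 + 0 = 1, A[0][1] + B[1][1] = 8 + -1 = 7) = 1 (attained at k = 0)
  C[1][0] = min over k of (A[1][0] + B[0][0] = 9 + 0 = 9, A[1][1] + B[1][0] = -2 + 5 = 3) = 3 (attained at k = 1)
  C[1][1] = min over k of (A[1][0] + B[0][1] = 9 + 0 = 9, A[1][1] + B[1][1] = -2 + -1 = -3) = -3 (attained at k = 1)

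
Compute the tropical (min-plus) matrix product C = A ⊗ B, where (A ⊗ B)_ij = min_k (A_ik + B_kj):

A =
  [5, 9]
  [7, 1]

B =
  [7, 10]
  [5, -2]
A ⊗ B =
  [12, 7]
  [6, -1]

Apply the min-plus product entry-by-entry:
  C[0][0] = min over k of (A[0][0] + B[0][0] = 5 + 7 = 12, A[0][1] + B[1][0] = 9 + 5 = 14) = 12 (attained at k = 0)
  C[0][1] = min over k of (A[0][0] + B[0][1] = 5 + 10 = 15, A[0][1] + B[1][1] = 9 + -2 = 7) = 7 (attained at k = 1)
  C[1][0] = min over k of (A[1][0] + B[0][0] = 7 + 7 = 14, A[1][1] + B[1][0] = 1 + 5 = 6) = 6 (attained at k = 1)
  C[1][1] = min over k of (A[1][0] + B[0][1] = 7 + 10 = 17, A[1][1] + B[1][1] = 1 + -2 = -1) = -1 (attained at k = 1)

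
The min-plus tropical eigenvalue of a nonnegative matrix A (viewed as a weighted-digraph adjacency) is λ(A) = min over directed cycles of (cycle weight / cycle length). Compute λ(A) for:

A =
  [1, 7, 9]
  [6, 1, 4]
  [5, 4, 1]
λ(A) = 1

Enumerate directed cycles and compute their means (weight / length). Sample:
  cycle 0 → 0: weight = 1, length = 1, mean = 1/1 ≈ 1.000
  cycle 1 → 1: weight = 1, length = 1, mean = 1/1 ≈ 1.000
  cycle 2 → 2: weight = 1, length = 1, mean = 1/1 ≈ 1.000
  cycle 0 → 1 → 0: weight = 13, length = 2, mean = 13/2 ≈ 6.500
  cycle 0 → 2 → 0: weight = 14, length = 2, mean = 14/2 ≈ 7.000
  cycle 1 → 0 → 1: weight = 13, length = 2, mean = 13/2 ≈ 6.500
Minimum mean = 1.000, attained e.g. along the cycle 0 → 0 with weight 1 and length 1. So λ(A) = 1/1 = 1.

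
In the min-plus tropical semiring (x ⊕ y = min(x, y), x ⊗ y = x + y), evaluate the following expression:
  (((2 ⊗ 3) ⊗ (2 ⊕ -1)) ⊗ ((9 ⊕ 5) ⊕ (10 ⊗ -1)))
(((2 ⊗ 3) ⊗ (2 ⊕ -1)) ⊗ ((9 ⊕ 5) ⊕ (10 ⊗ -1))) = 9

Expand innermost to outermost. Recall ⊕ takes the minimum of its arguments and ⊗ takes their sum. Working out the expression (((2 ⊗ 3) ⊗ (2 ⊕ -1)) ⊗ ((9 ⊕ 5) ⊕ (10 ⊗ -1))) gives 9.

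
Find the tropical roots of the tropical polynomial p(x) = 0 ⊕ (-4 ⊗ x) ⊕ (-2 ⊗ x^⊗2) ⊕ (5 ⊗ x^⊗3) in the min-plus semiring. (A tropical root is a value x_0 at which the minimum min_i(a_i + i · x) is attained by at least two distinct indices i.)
Roots: {-7, -2, 4}

Each tropical root is a break point of the lower envelope of the lines y = a_i + i · x (there are 4 lines, with slopes 0, 1, ..., 3). Only the lines that attain the minimum somewhere contribute to roots; other lines are dominated. Here the surviving (envelope) indices are i = 3, i = 2, i = 1, i = 0.
Intersections between consecutive envelope lines give the roots: for adjacent envelope indices i < j the intersection is x = (a_i − a_j) / (j − i). Reading off the sorted break points: {-7, -2, 4}.
Verification: at each break x_0, at least two indices attain the minimum of min_i(a_i + i · x_0).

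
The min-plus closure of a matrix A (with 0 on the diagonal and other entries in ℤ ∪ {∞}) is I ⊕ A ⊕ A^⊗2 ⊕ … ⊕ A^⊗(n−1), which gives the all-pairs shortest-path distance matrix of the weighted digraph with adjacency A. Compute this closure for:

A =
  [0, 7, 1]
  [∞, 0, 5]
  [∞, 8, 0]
Closure =
  [0, 7, 1]
  [∞, 0, 5]
  [∞, 8, 0]

This is the Floyd-Warshall all-pairs shortest-path computation. For each intermediate vertex k = 0, 1, …, 2, update dist[i][j] ← min(dist[i][j], dist[i][k] + dist[k][j]). The final matrix gives, for each (i, j), the minimum total weight of any directed path from i to j (possibly empty when i = j).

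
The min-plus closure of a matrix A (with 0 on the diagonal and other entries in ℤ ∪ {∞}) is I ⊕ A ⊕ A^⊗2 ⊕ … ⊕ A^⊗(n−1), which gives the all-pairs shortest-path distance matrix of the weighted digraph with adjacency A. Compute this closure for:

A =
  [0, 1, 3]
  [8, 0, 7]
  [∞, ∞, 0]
Closure =
  [0, 1, 3]
  [8, 0, 7]
  [∞, ∞, 0]

This is the Floyd-Warshall all-pairs shortest-path computation. For each intermediate vertex k = 0, 1, …, 2, update dist[i][j] ← min(dist[i][j], dist[i][k] + dist[k][j]). The final matrix gives, for each (i, j), the minimum total weight of any directed path from i to j (possibly empty when i = j).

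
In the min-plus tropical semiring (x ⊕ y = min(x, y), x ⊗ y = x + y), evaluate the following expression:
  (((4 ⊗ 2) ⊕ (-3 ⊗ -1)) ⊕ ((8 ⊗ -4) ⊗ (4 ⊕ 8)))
(((4 ⊗ 2) ⊕ (-3 ⊗ -1)) ⊕ ((8 ⊗ -4) ⊗ (4 ⊕ 8))) = -4

Expand innermost to outermost. Recall ⊕ takes the minimum of its arguments and ⊗ takes their sum. Working out the expression (((4 ⊗ 2) ⊕ (-3 ⊗ -1)) ⊕ ((8 ⊗ -4) ⊗ (4 ⊕ 8))) gives -4.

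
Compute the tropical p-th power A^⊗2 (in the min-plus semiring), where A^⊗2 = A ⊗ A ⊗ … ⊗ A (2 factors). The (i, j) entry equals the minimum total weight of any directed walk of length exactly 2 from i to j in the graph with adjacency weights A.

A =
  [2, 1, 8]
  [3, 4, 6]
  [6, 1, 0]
A^⊗2 =
  [4, 3, 7]
  [5, 4, 6]
  [4, 1, 0]

Each entry (A^⊗2)_ij equals the minimum over all length-2 walks i = v_0 → v_1 → … → v_2 = j of Σ_t A[v_t][v_{t+1}]. For example, for (i, j) = (0, 2) we minimise over 3 possible intermediate vertex sequences; the minimum is 7, attained along the walk 0 → 1 → 2.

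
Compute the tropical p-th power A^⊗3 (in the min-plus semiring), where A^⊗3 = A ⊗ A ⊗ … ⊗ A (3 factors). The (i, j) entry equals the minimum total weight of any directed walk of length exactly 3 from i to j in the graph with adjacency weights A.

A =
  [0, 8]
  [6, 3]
A^⊗3 =
  [0, 8]
  [6, 9]

Each entry (A^⊗3)_ij equals the minimum over all length-3 walks i = v_0 → v_1 → … → v_3 = j of Σ_t A[v_t][v_{t+1}]. For example, for (i, j) = (0, 1) we minimise over 4 possible intermediate vertex sequences; the minimum is 8, attained along the walk 0 → 0 → 0 → 1.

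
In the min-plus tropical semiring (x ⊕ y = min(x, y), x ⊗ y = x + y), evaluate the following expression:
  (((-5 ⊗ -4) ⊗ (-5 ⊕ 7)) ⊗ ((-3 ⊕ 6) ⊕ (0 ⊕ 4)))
(((-5 ⊗ -4) ⊗ (-5 ⊕ 7)) ⊗ ((-3 ⊕ 6) ⊕ (0 ⊕ 4))) = -17

Expand innermost to outermost. Recall ⊕ takes the minimum of its arguments and ⊗ takes their sum. Working out the expression (((-5 ⊗ -4) ⊗ (-5 ⊕ 7)) ⊗ ((-3 ⊕ 6) ⊕ (0 ⊕ 4))) gives -17.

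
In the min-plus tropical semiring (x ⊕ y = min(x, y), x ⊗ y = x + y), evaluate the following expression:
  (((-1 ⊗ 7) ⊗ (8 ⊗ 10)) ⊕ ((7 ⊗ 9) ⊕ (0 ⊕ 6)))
(((-1 ⊗ 7) ⊗ (8 ⊗ 10)) ⊕ ((7 ⊗ 9) ⊕ (0 ⊕ 6))) = 0

Expand innermost to outermost. Recall ⊕ takes the minimum of its arguments and ⊗ takes their sum. Working out the expression (((-1 ⊗ 7) ⊗ (8 ⊗ 10)) ⊕ ((7 ⊗ 9) ⊕ (0 ⊕ 6))) gives 0.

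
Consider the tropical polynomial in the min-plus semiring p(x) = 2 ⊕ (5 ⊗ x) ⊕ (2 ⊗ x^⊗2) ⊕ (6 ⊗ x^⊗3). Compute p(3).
p(3) = 2

A tropical monomial a ⊗ x^⊗i evaluates to a + i · x. Evaluating each term at x = 3:
  Term 0 contributes 2 + 0 · 3 = 2
  Term 1 contributes 5 + 1 · 3 = 8
  Term 2 contributes 2 + 2 · 3 = 8
  Term 3 contributes 6 + 3 · 3 = 15
p(3) = ⊕ of these = min[2, 8, 8, 15] = 2.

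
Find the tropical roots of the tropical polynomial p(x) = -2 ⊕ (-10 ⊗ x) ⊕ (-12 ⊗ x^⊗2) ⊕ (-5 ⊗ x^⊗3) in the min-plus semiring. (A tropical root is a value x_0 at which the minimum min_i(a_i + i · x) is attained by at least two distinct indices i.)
Roots: {-7, 2, 8}

Each tropical root is a break point of the lower envelope of the lines y = a_i + i · x (there are 4 lines, with slopes 0, 1, ..., 3). Only the lines that attain the minimum somewhere contribute to roots; other lines are dominated. Here the surviving (envelope) indices are i = 3, i = 2, i = 1, i = 0.
Intersections between consecutive envelope lines give the roots: for adjacent envelope indices i < j the intersection is x = (a_i − a_j) / (j − i). Reading off the sorted break points: {-7, 2, 8}.
Verification: at each break x_0, at least two indices attain the minimum of min_i(a_i + i · x_0).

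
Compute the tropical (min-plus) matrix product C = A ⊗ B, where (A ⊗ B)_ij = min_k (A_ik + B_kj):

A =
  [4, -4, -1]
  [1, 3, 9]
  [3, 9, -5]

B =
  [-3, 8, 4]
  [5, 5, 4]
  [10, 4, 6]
A ⊗ B =
  [1, 1, 0]
  [-2, 8, 5]
  [0, -1, 1]

Apply the min-plus product entry-by-entry:
  C[0][0] = min over k of (A[0][0] + B[0][0] = 4 + -3 = 1, A[0][1] + B[1][0] = -4 + 5 = 1, A[0][2] + B[2][0] = -1 + 10 = 9) = 1 (attained at k = 0)
  C[0][1] = min over k of (A[0][0] + B[0][1] = 4 + 8 = 12, A[0][1] + B[1][1] = -4 + 5 = 1, A[0][2] + B[2][1] = -1 + 4 = 3) = 1 (attained at k = 1)
  C[0][2] = min over k of (A[0][0] + B[0][2] = 4 + 4 = 8, A[0][1] + B[1][2] = -4 + 4 = 0, A[0][2] + B[2][2] = -1 + 6 = 5) = 0 (attained at k = 1)
  C[1][0] = min over k of (A[1][0] + B[0][0] = 1 + -3 = -2, A[1][1] + B[1][0] = 3 + 5 = 8, A[1][2] + B[2][0] = 9 + 10 = 19) = -2 (attained at k = 0)
  C[1][1] = min over k of (A[1][0] + B[0][1] = 1 + 8 = 9, A[1][1] + B[1][1] = 3 + 5 = 8, A[1][2] + B[2][1] = 9 + 4 = 13) = 8 (attained at k = 1)
  C[1][2] = min over k of (A[1][0] + B[0][2] = 1 + 4 = 5, A[1][1] + B[1][2] = 3 + 4 = 7, A[1][2] + B[2][2] = 9 + 6 = 15) = 5 (attained at k = 0)
  C[2][0] = min over k of (A[2][0] + B[0][0] = 3 + -3 = 0, A[2][1] + B[1][0] = 9 + 5 = 14, A[2][2] + B[2][0] = -5 + 10 = 5) = 0 (attained at k = 0)
  C[2][1] = min over k of (A[2][0] + B[0][1] = 3 + 8 = 11, A[2][1] + B[1][1] = 9 + 5 = 14, A[2][2] + B[2][1] = -5 + 4 = -1) = -1 (attained at k = 2)
  C[2][2] = min over k of (A[2][0] + B[0][2] = 3 + 4 = 7, A[2][1] + B[1][2] = 9 + 4 = 13, A[2][2] + B[2][2] = -5 + 6 = 1) = 1 (attained at k = 2)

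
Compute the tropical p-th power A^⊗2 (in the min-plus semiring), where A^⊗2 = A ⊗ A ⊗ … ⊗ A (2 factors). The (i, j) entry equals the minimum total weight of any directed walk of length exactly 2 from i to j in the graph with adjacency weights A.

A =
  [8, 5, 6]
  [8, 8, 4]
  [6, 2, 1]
A^⊗2 =
  [12, 8, 7]
  [10, 6, 5]
  [7, 3, 2]

Each entry (A^⊗2)_ij equals the minimum over all length-2 walks i = v_0 → v_1 → … → v_2 = j of Σ_t A[v_t][v_{t+1}]. For example, for (i, j) = (0, 2) we minimise over 3 possible intermediate vertex sequences; the minimum is 7, attained along the walk 0 → 2 → 2.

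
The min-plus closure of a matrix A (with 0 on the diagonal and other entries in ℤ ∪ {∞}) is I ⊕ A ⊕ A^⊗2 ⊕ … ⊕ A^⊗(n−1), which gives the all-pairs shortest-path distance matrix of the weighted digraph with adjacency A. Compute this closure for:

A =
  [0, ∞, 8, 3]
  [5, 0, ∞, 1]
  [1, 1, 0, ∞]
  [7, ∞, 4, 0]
Closure =
  [0, 8, 7, 3]
  [5, 0, 5, 1]
  [1, 1, 0, 2]
  [5, 5, 4, 0]

This is the Floyd-Warshall all-pairs shortest-path computation. For each intermediate vertex k = 0, 1, …, 3, update dist[i][j] ← min(dist[i][j], dist[i][k] + dist[k][j]). The final matrix gives, for each (i, j), the minimum total weight of any directed path from i to j (possibly empty when i = j).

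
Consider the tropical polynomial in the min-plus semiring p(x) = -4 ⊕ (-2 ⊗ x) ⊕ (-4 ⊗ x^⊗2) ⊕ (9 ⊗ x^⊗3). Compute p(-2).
p(-2) = -8

A tropical monomial a ⊗ x^⊗i evaluates to a + i · x. Evaluating each term at x = -2:
  Term 0 contributes -4 + 0 · -2 = -4
  Term 1 contributes -2 + 1 · -2 = -4
  Term 2 contributes -4 + 2 · -2 = -8
  Term 3 contributes 9 + 3 · -2 = 3
p(-2) = ⊕ of these = min[-4, -4, -8, 3] = -8.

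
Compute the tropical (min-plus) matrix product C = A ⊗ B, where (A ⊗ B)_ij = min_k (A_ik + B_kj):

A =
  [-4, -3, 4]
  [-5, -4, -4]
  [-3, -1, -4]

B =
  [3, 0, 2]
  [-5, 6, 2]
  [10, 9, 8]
A ⊗ B =
  [-8, -4, -2]
  [-9, -5, -3]
  [-6, -3, -1]

Apply the min-plus product entry-by-entry:
  C[0][0] = min over k of (A[0][0] + B[0][0] = -4 + 3 = -1, A[0][1] + B[1][0] = -3 + -5 = -8, A[0][2] + B[2][0] = 4 + 10 = 14) = -8 (attained at k = 1)
  C[0][1] = min over k of (A[0][0] + B[0][1] = -4 + 0 = -4, A[0][1] + B[1][1] = -3 + 6 = 3, A[0][2] + B[2][1] = 4 + 9 = 13) = -4 (attained at k = 0)
  C[0][2] = min over k of (A[0][0] + B[0][2] = -4 + 2 = -2, A[0][1] + B[1][2] = -3 + 2 = -1, A[0][2] + B[2][2] = 4 + 8 = 12) = -2 (attained at k = 0)
  C[1][0] = min over k of (A[1][0] + B[0][0] = -5 + 3 = -2, A[1][1] + B[1][0] = -4 + -5 = -9, A[1][2] + B[2][0] = -4 + 10 = 6) = -9 (attained at k = 1)
  C[1][1] = min over k of (A[1][0] + B[0][1] = -5 + 0 = -5, A[1][1] + B[1][1] = -4 + 6 = 2, A[1][2] + B[2][1] = -4 + 9 = 5) = -5 (attained at k = 0)
  C[1][2] = min over k of (A[1][0] + B[0][2] = -5 + 2 = -3, A[1][1] + B[1][2] = -4 + 2 = -2, A[1][2] + B[2][2] = -4 + 8 = 4) = -3 (attained at k = 0)
  C[2][0] = min over k of (A[2][0] + B[0][0] = -3 + 3 = 0, A[2][1] + B[1][0] = -1 + -5 = -6, A[2][2] + B[2][0] = -4 + 10 = 6) = -6 (attained at k = 1)
  C[2][1] = min over k of (A[2][0] + B[0][1] = -3 + 0 = -3, A[2][1] + B[1][1] = -1 + 6 = 5, A[2][2] + B[2][1] = -4 + 9 = 5) = -3 (attained at k = 0)
  C[2][2] = min over k of (A[2][0] + B[0][2] = -3 + 2 = -1, A[2][1] + B[1][2] = -1 + 2 = 1, A[2][2] + B[2][2] = -4 + 8 = 4) = -1 (attained at k = 0)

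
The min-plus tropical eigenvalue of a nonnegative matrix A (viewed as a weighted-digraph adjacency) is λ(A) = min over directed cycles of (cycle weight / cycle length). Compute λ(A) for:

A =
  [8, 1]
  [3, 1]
λ(A) = 1

Enumerate directed cycles and compute their means (weight / length). Sample:
  cycle 0 → 0: weight = 8, length = 1, mean = 8/1 ≈ 8.000
  cycle 1 → 1: weight = 1, length = 1, mean = 1/1 ≈ 1.000
  cycle 0 → 1 → 0: weight = 4, length = 2, mean = 4/2 ≈ 2.000
  cycle 1 → 0 → 1: weight = 4, length = 2, mean = 4/2 ≈ 2.000
Minimum mean = 1.000, attained e.g. along the cycle 1 → 1 with weight 1 and length 1. So λ(A) = 1/1 = 1.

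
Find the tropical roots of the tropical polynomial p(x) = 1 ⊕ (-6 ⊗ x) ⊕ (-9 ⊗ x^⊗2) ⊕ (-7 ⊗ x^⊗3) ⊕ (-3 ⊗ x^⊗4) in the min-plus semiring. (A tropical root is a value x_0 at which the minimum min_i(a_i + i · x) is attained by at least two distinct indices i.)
Roots: {-4, -2, 3, 7}

Each tropical root is a break point of the lower envelope of the lines y = a_i + i · x (there are 5 lines, with slopes 0, 1, ..., 4). Only the lines that attain the minimum somewhere contribute to roots; other lines are dominated. Here the surviving (envelope) indices are i = 4, i = 3, i = 2, i = 1, i = 0.
Intersections between consecutive envelope lines give the roots: for adjacent envelope indices i < j the intersection is x = (a_i − a_j) / (j − i). Reading off the sorted break points: {-4, -2, 3, 7}.
Verification: at each break x_0, at least two indices attain the minimum of min_i(a_i + i · x_0).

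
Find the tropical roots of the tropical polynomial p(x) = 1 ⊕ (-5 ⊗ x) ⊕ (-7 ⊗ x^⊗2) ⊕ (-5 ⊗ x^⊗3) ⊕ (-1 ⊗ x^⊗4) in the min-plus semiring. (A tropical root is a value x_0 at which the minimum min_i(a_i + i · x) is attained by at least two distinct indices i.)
Roots: {-4, -2, 2, 6}

Each tropical root is a break point of the lower envelope of the lines y = a_i + i · x (there are 5 lines, with slopes 0, 1, ..., 4). Only the lines that attain the minimum somewhere contribute to roots; other lines are dominated. Here the surviving (envelope) indices are i = 4, i = 3, i = 2, i = 1, i = 0.
Intersections between consecutive envelope lines give the roots: for adjacent envelope indices i < j the intersection is x = (a_i − a_j) / (j − i). Reading off the sorted break points: {-4, -2, 2, 6}.
Verification: at each break x_0, at least two indices attain the minimum of min_i(a_i + i · x_0).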